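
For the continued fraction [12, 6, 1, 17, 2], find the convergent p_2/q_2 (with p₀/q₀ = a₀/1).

Using pₖ = aₖpₖ₋₁ + pₖ₋₂, qₖ = aₖqₖ₋₁ + qₖ₋₂ (with p₋₁=1, p₋₂=0, q₋₁=0, q₋₂=1):
  k=0: a=12, p=12, q=1
  k=1: a=6, p=73, q=6
  k=2: a=1, p=85, q=7

85/7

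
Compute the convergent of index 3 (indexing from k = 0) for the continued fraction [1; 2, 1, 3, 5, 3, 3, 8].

Using pₖ = aₖpₖ₋₁ + pₖ₋₂, qₖ = aₖqₖ₋₁ + qₖ₋₂ (with p₋₁=1, p₋₂=0, q₋₁=0, q₋₂=1):
  k=0: a=1, p=1, q=1
  k=1: a=2, p=3, q=2
  k=2: a=1, p=4, q=3
  k=3: a=3, p=15, q=11

15/11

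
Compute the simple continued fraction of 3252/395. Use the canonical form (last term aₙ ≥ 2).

[8; 4, 3, 2, 2, 5]

3252 = 8·395 + 92
395 = 4·92 + 27
92 = 3·27 + 11
27 = 2·11 + 5
11 = 2·5 + 1
5 = 5·1 + 0  (stop)
So 3252/395 = [8; 4, 3, 2, 2, 5].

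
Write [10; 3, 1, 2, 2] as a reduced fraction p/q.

Fold from the inside: start with 2/1.
  2 + 1/2 = 5/2
  1 + 2/5 = 7/5
  3 + 5/7 = 26/7
  10 + 7/26 = 267/26

267/26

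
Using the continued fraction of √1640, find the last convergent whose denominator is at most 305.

6520/161

√1640 = [40; 2, 80, …] (period length 2).
Convergents:
  p_0/q_0 = 40/1
  p_1/q_1 = 81/2
  p_2/q_2 = 6520/161
  p_3/q_3 = 13121/324
q_2 = 161 ≤ 305 < 324 = q_3, so the answer is 6520/161.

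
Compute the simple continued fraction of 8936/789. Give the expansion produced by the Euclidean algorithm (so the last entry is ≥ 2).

8936 = 11×789 + 257
789 = 3×257 + 18
257 = 14×18 + 5
18 = 3×5 + 3
5 = 1×3 + 2
3 = 1×2 + 1
2 = 2×1 + 0  (stop)
So 8936/789 = [11; 3, 14, 3, 1, 1, 2].

[11; 3, 14, 3, 1, 1, 2]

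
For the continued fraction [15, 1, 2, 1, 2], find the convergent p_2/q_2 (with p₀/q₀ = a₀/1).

47/3

Using pₖ = aₖpₖ₋₁ + pₖ₋₂, qₖ = aₖqₖ₋₁ + qₖ₋₂ (with p₋₁=1, p₋₂=0, q₋₁=0, q₋₂=1):
  k=0: a=15, p=15, q=1
  k=1: a=1, p=16, q=1
  k=2: a=2, p=47, q=3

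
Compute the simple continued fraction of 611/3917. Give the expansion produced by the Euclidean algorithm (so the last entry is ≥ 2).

611 = 0*3917 + 611
3917 = 6*611 + 251
611 = 2*251 + 109
251 = 2*109 + 33
109 = 3*33 + 10
33 = 3*10 + 3
10 = 3*3 + 1
3 = 3*1 + 0  (stop)
So 611/3917 = [0; 6, 2, 2, 3, 3, 3, 3].

[0; 6, 2, 2, 3, 3, 3, 3]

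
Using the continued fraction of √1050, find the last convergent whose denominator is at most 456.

8749/270

√1050 = [32; 2, 2, 10, 2, 2, 64, …] (period length 6).
Convergents:
  p_0/q_0 = 32/1
  p_1/q_1 = 65/2
  p_2/q_2 = 162/5
  p_3/q_3 = 1685/52
  p_4/q_4 = 3532/109
  p_5/q_5 = 8749/270
  p_6/q_6 = 563468/17389
q_5 = 270 ≤ 456 < 17389 = q_6, so the answer is 8749/270.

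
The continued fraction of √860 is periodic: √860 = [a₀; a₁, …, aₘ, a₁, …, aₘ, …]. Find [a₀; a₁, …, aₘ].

a₀ = ⌊√860⌋ = 29.
With m₀=0, d₀=1 and mₖ₊₁ = dₖaₖ − mₖ, dₖ₊₁ = (n − mₖ₊₁²)/dₖ, aₖ₊₁ = ⌊(a₀+mₖ₊₁)/dₖ₊₁⌋:
  k=1: m=29, d=19, a=3
  k=2: m=28, d=4, a=14
  k=3: m=28, d=19, a=3
  k=4: m=29, d=1, a=58
d=1 and a=2a₀=58 at k=4, so the next step gives (m, d) = (29, 19) again — its k=1 value — and the period has length 4.

[29; 3, 14, 3, 58]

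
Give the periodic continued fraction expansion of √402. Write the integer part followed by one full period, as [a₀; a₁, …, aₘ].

a₀ = ⌊√402⌋ = 20.
With m₀=0, d₀=1 and mₖ₊₁ = dₖaₖ − mₖ, dₖ₊₁ = (n − mₖ₊₁²)/dₖ, aₖ₊₁ = ⌊(a₀+mₖ₊₁)/dₖ₊₁⌋:
  k=1: m=20, d=2, a=20
  k=2: m=20, d=1, a=40
d=1 and a=2a₀=40 at k=2, so the next step gives (m, d) = (20, 2) again — its k=1 value — and the period has length 2.

[20; 20, 40]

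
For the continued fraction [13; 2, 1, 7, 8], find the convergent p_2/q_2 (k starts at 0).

Using pₖ = aₖpₖ₋₁ + pₖ₋₂, qₖ = aₖqₖ₋₁ + qₖ₋₂ (with p₋₁=1, p₋₂=0, q₋₁=0, q₋₂=1):
  k=0: a=13, p=13, q=1
  k=1: a=2, p=27, q=2
  k=2: a=1, p=40, q=3

40/3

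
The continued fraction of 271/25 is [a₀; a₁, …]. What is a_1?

1

271 = 10·25 + 21   →  a_0 = 10
25 = 1·21 + 4   →  a_1 = 1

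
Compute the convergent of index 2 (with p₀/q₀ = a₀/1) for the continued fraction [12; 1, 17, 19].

233/18

Using pₖ = aₖpₖ₋₁ + pₖ₋₂, qₖ = aₖqₖ₋₁ + qₖ₋₂ (with p₋₁=1, p₋₂=0, q₋₁=0, q₋₂=1):
  k=0: a=12, p=12, q=1
  k=1: a=1, p=13, q=1
  k=2: a=17, p=233, q=18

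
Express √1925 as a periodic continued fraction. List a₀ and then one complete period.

[43; 1, 6, 1, 86]

a₀ = ⌊√1925⌋ = 43.
With m₀=0, d₀=1 and mₖ₊₁ = dₖaₖ − mₖ, dₖ₊₁ = (n − mₖ₊₁²)/dₖ, aₖ₊₁ = ⌊(a₀+mₖ₊₁)/dₖ₊₁⌋:
  k=1: m=43, d=76, a=1
  k=2: m=33, d=11, a=6
  k=3: m=33, d=76, a=1
  k=4: m=43, d=1, a=86
d=1 and a=2a₀=86 at k=4, so the next step gives (m, d) = (43, 76) again — its k=1 value — and the period has length 4.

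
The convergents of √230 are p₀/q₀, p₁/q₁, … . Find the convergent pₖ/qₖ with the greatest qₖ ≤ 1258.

√230 = [15; 6, 30, …] (period length 2).
Convergents:
  p_0/q_0 = 15/1
  p_1/q_1 = 91/6
  p_2/q_2 = 2745/181
  p_3/q_3 = 16561/1092
  p_4/q_4 = 499575/32941
q_3 = 1092 ≤ 1258 < 32941 = q_4, so the answer is 16561/1092.

16561/1092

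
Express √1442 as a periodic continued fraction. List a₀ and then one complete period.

a₀ = ⌊√1442⌋ = 37.
With m₀=0, d₀=1 and mₖ₊₁ = dₖaₖ − mₖ, dₖ₊₁ = (n − mₖ₊₁²)/dₖ, aₖ₊₁ = ⌊(a₀+mₖ₊₁)/dₖ₊₁⌋:
  k=1: m=37, d=73, a=1
  k=2: m=36, d=2, a=36
  k=3: m=36, d=73, a=1
  k=4: m=37, d=1, a=74
d=1 and a=2a₀=74 at k=4, so the next step gives (m, d) = (37, 73) again — its k=1 value — and the period has length 4.

[37; 1, 36, 1, 74]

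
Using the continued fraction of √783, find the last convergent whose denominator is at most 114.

√783 = [27; 1, 54, …] (period length 2).
Convergents:
  p_0/q_0 = 27/1
  p_1/q_1 = 28/1
  p_2/q_2 = 1539/55
  p_3/q_3 = 1567/56
  p_4/q_4 = 86157/3079
q_3 = 56 ≤ 114 < 3079 = q_4, so the answer is 1567/56.

1567/56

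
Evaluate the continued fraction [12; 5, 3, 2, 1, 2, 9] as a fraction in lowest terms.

16333/1340

Fold from the inside: start with 9/1.
  2 + 1/9 = 19/9
  1 + 9/19 = 28/19
  2 + 19/28 = 75/28
  3 + 28/75 = 253/75
  5 + 75/253 = 1340/253
  12 + 253/1340 = 16333/1340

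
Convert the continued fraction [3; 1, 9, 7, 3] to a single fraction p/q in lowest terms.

870/223

Fold from the inside: start with 3/1.
  7 + 1/3 = 22/3
  9 + 3/22 = 201/22
  1 + 22/201 = 223/201
  3 + 201/223 = 870/223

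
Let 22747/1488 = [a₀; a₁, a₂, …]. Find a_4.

1

22747 = 15·1488 + 427   →  a_0 = 15
1488 = 3·427 + 207   →  a_1 = 3
427 = 2·207 + 13   →  a_2 = 2
207 = 15·13 + 12   →  a_3 = 15
13 = 1·12 + 1   →  a_4 = 1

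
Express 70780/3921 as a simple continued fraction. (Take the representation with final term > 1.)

[18; 19, 2, 2, 3, 3, 1, 2]

70780 = 18·3921 + 202
3921 = 19·202 + 83
202 = 2·83 + 36
83 = 2·36 + 11
36 = 3·11 + 3
11 = 3·3 + 2
3 = 1·2 + 1
2 = 2·1 + 0  (stop)
So 70780/3921 = [18; 19, 2, 2, 3, 3, 1, 2].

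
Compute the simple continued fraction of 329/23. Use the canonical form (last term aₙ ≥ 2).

329 = 14×23 + 7
23 = 3×7 + 2
7 = 3×2 + 1
2 = 2×1 + 0  (stop)
So 329/23 = [14; 3, 3, 2].

[14; 3, 3, 2]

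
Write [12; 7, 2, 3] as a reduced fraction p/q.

Using pₖ = aₖpₖ₋₁ + pₖ₋₂ and qₖ = aₖqₖ₋₁ + qₖ₋₂:
  k=0: a=12, p=12, q=1
  k=1: a=7, p=85, q=7
  k=2: a=2, p=182, q=15
  k=3: a=3, p=631, q=52

631/52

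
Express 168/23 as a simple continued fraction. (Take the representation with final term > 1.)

[7; 3, 3, 2]

168 = 7·23 + 7
23 = 3·7 + 2
7 = 3·2 + 1
2 = 2·1 + 0  (stop)
So 168/23 = [7; 3, 3, 2].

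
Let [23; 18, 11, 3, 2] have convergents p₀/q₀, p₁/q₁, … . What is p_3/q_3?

14179/615

Using pₖ = aₖpₖ₋₁ + pₖ₋₂, qₖ = aₖqₖ₋₁ + qₖ₋₂ (with p₋₁=1, p₋₂=0, q₋₁=0, q₋₂=1):
  k=0: a=23, p=23, q=1
  k=1: a=18, p=415, q=18
  k=2: a=11, p=4588, q=199
  k=3: a=3, p=14179, q=615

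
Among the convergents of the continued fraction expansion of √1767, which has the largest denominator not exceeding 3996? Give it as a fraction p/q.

98910/2353

√1767 = [42; 28, 84, …] (period length 2).
Convergents:
  p_0/q_0 = 42/1
  p_1/q_1 = 1177/28
  p_2/q_2 = 98910/2353
  p_3/q_3 = 2770657/65912
q_2 = 2353 ≤ 3996 < 65912 = q_3, so the answer is 98910/2353.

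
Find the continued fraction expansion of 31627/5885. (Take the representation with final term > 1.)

31627 = 5·5885 + 2202
5885 = 2·2202 + 1481
2202 = 1·1481 + 721
1481 = 2·721 + 39
721 = 18·39 + 19
39 = 2·19 + 1
19 = 19·1 + 0  (stop)
So 31627/5885 = [5; 2, 1, 2, 18, 2, 19].

[5; 2, 1, 2, 18, 2, 19]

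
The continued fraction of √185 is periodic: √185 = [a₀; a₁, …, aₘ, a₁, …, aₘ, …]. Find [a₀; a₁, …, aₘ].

[13; 1, 1, 1, 1, 26]

a₀ = ⌊√185⌋ = 13.
With m₀=0, d₀=1 and mₖ₊₁ = dₖaₖ − mₖ, dₖ₊₁ = (n − mₖ₊₁²)/dₖ, aₖ₊₁ = ⌊(a₀+mₖ₊₁)/dₖ₊₁⌋:
  k=1: m=13, d=16, a=1
  k=2: m=3, d=11, a=1
  k=3: m=8, d=11, a=1
  k=4: m=3, d=16, a=1
  k=5: m=13, d=1, a=26
d=1 and a=2a₀=26 at k=5, so the next step gives (m, d) = (13, 16) again — its k=1 value — and the period has length 5.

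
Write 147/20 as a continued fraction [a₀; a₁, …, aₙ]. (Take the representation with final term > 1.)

[7; 2, 1, 6]

147 = 7×20 + 7
20 = 2×7 + 6
7 = 1×6 + 1
6 = 6×1 + 0  (stop)
So 147/20 = [7; 2, 1, 6].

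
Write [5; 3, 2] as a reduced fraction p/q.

Using pₖ = aₖpₖ₋₁ + pₖ₋₂ and qₖ = aₖqₖ₋₁ + qₖ₋₂:
  k=0: a=5, p=5, q=1
  k=1: a=3, p=16, q=3
  k=2: a=2, p=37, q=7

37/7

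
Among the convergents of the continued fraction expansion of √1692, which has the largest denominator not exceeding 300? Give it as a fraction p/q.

√1692 = [41; 7, 2, 7, 82, …] (period length 4).
Convergents:
  p_0/q_0 = 41/1
  p_1/q_1 = 288/7
  p_2/q_2 = 617/15
  p_3/q_3 = 4607/112
  p_4/q_4 = 378391/9199
q_3 = 112 ≤ 300 < 9199 = q_4, so the answer is 4607/112.

4607/112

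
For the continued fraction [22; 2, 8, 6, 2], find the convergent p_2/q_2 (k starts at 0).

Using pₖ = aₖpₖ₋₁ + pₖ₋₂, qₖ = aₖqₖ₋₁ + qₖ₋₂ (with p₋₁=1, p₋₂=0, q₋₁=0, q₋₂=1):
  k=0: a=22, p=22, q=1
  k=1: a=2, p=45, q=2
  k=2: a=8, p=382, q=17

382/17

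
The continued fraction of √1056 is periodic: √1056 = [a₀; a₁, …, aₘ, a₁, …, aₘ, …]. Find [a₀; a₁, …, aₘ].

a₀ = ⌊√1056⌋ = 32.
With m₀=0, d₀=1 and mₖ₊₁ = dₖaₖ − mₖ, dₖ₊₁ = (n − mₖ₊₁²)/dₖ, aₖ₊₁ = ⌊(a₀+mₖ₊₁)/dₖ₊₁⌋:
  k=1: m=32, d=32, a=2
  k=2: m=32, d=1, a=64
d=1 and a=2a₀=64 at k=2, so the next step gives (m, d) = (32, 32) again — its k=1 value — and the period has length 2.

[32; 2, 64]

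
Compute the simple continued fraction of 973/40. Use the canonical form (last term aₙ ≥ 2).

973 = 24*40 + 13
40 = 3*13 + 1
13 = 13*1 + 0  (stop)
So 973/40 = [24; 3, 13].

[24; 3, 13]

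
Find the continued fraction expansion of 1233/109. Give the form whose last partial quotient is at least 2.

1233 = 11·109 + 34
109 = 3·34 + 7
34 = 4·7 + 6
7 = 1·6 + 1
6 = 6·1 + 0  (stop)
So 1233/109 = [11; 3, 4, 1, 6].

[11; 3, 4, 1, 6]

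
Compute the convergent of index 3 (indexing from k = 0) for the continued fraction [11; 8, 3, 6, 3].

1757/158

Using pₖ = aₖpₖ₋₁ + pₖ₋₂, qₖ = aₖqₖ₋₁ + qₖ₋₂ (with p₋₁=1, p₋₂=0, q₋₁=0, q₋₂=1):
  k=0: a=11, p=11, q=1
  k=1: a=8, p=89, q=8
  k=2: a=3, p=278, q=25
  k=3: a=6, p=1757, q=158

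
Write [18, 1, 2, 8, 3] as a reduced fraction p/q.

Using pₖ = aₖpₖ₋₁ + pₖ₋₂ and qₖ = aₖqₖ₋₁ + qₖ₋₂:
  k=0: a=18, p=18, q=1
  k=1: a=1, p=19, q=1
  k=2: a=2, p=56, q=3
  k=3: a=8, p=467, q=25
  k=4: a=3, p=1457, q=78

1457/78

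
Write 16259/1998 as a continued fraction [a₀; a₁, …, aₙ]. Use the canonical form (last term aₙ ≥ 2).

[8; 7, 3, 1, 3, 3, 2, 2]

16259 = 8*1998 + 275
1998 = 7*275 + 73
275 = 3*73 + 56
73 = 1*56 + 17
56 = 3*17 + 5
17 = 3*5 + 2
5 = 2*2 + 1
2 = 2*1 + 0  (stop)
So 16259/1998 = [8; 7, 3, 1, 3, 3, 2, 2].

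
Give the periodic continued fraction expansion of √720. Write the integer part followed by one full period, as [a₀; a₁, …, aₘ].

a₀ = ⌊√720⌋ = 26.
With m₀=0, d₀=1 and mₖ₊₁ = dₖaₖ − mₖ, dₖ₊₁ = (n − mₖ₊₁²)/dₖ, aₖ₊₁ = ⌊(a₀+mₖ₊₁)/dₖ₊₁⌋:
  k=1: m=26, d=44, a=1
  k=2: m=18, d=9, a=4
  k=3: m=18, d=44, a=1
  k=4: m=26, d=1, a=52
d=1 and a=2a₀=52 at k=4, so the next step gives (m, d) = (26, 44) again — its k=1 value — and the period has length 4.

[26; 1, 4, 1, 52]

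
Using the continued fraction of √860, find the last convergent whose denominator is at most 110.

√860 = [29; 3, 14, 3, 58, …] (period length 4).
Convergents:
  p_0/q_0 = 29/1
  p_1/q_1 = 88/3
  p_2/q_2 = 1261/43
  p_3/q_3 = 3871/132
q_2 = 43 ≤ 110 < 132 = q_3, so the answer is 1261/43.

1261/43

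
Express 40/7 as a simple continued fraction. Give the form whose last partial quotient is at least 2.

40 = 5*7 + 5
7 = 1*5 + 2
5 = 2*2 + 1
2 = 2*1 + 0  (stop)
So 40/7 = [5; 1, 2, 2].

[5; 1, 2, 2]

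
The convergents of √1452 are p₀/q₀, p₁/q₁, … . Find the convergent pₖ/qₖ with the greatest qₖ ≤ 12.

381/10

√1452 = [38; 9, 1, 1, 18, 1, 1, 9, 76, …] (period length 8).
Convergents:
  p_0/q_0 = 38/1
  p_1/q_1 = 343/9
  p_2/q_2 = 381/10
  p_3/q_3 = 724/19
q_2 = 10 ≤ 12 < 19 = q_3, so the answer is 381/10.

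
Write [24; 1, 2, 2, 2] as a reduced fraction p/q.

420/17

Using pₖ = aₖpₖ₋₁ + pₖ₋₂ and qₖ = aₖqₖ₋₁ + qₖ₋₂:
  k=0: a=24, p=24, q=1
  k=1: a=1, p=25, q=1
  k=2: a=2, p=74, q=3
  k=3: a=2, p=173, q=7
  k=4: a=2, p=420, q=17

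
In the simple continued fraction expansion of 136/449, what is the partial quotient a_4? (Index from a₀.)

136 = 0·449 + 136   →  a_0 = 0
449 = 3·136 + 41   →  a_1 = 3
136 = 3·41 + 13   →  a_2 = 3
41 = 3·13 + 2   →  a_3 = 3
13 = 6·2 + 1   →  a_4 = 6

6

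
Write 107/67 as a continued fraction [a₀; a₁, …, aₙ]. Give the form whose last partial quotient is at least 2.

107 = 1*67 + 40
67 = 1*40 + 27
40 = 1*27 + 13
27 = 2*13 + 1
13 = 13*1 + 0  (stop)
So 107/67 = [1; 1, 1, 2, 13].

[1; 1, 1, 2, 13]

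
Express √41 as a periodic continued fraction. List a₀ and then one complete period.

[6; 2, 2, 12]

a₀ = ⌊√41⌋ = 6.
With m₀=0, d₀=1 and mₖ₊₁ = dₖaₖ − mₖ, dₖ₊₁ = (n − mₖ₊₁²)/dₖ, aₖ₊₁ = ⌊(a₀+mₖ₊₁)/dₖ₊₁⌋:
  k=1: m=6, d=5, a=2
  k=2: m=4, d=5, a=2
  k=3: m=6, d=1, a=12
d=1 and a=2a₀=12 at k=3, so the next step gives (m, d) = (6, 5) again — its k=1 value — and the period has length 3.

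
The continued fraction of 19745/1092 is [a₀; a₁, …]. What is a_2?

19745 = 18·1092 + 89   →  a_0 = 18
1092 = 12·89 + 24   →  a_1 = 12
89 = 3·24 + 17   →  a_2 = 3

3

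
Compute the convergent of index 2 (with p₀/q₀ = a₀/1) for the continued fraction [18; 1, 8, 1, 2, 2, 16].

170/9

Using pₖ = aₖpₖ₋₁ + pₖ₋₂, qₖ = aₖqₖ₋₁ + qₖ₋₂ (with p₋₁=1, p₋₂=0, q₋₁=0, q₋₂=1):
  k=0: a=18, p=18, q=1
  k=1: a=1, p=19, q=1
  k=2: a=8, p=170, q=9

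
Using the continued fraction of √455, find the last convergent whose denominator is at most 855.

√455 = [21; 3, 42, …] (period length 2).
Convergents:
  p_0/q_0 = 21/1
  p_1/q_1 = 64/3
  p_2/q_2 = 2709/127
  p_3/q_3 = 8191/384
  p_4/q_4 = 346731/16255
q_3 = 384 ≤ 855 < 16255 = q_4, so the answer is 8191/384.

8191/384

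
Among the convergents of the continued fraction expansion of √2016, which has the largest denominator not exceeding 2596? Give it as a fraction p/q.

√2016 = [44; 1, 8, 1, 88, …] (period length 4).
Convergents:
  p_0/q_0 = 44/1
  p_1/q_1 = 45/1
  p_2/q_2 = 404/9
  p_3/q_3 = 449/10
  p_4/q_4 = 39916/889
  p_5/q_5 = 40365/899
  p_6/q_6 = 362836/8081
q_5 = 899 ≤ 2596 < 8081 = q_6, so the answer is 40365/899.

40365/899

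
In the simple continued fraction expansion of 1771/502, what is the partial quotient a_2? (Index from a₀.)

1771 = 3·502 + 265   →  a_0 = 3
502 = 1·265 + 237   →  a_1 = 1
265 = 1·237 + 28   →  a_2 = 1

1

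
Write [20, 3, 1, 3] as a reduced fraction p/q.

304/15

Using pₖ = aₖpₖ₋₁ + pₖ₋₂ and qₖ = aₖqₖ₋₁ + qₖ₋₂:
  k=0: a=20, p=20, q=1
  k=1: a=3, p=61, q=3
  k=2: a=1, p=81, q=4
  k=3: a=3, p=304, q=15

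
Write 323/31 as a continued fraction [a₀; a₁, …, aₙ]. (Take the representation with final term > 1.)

[10; 2, 2, 1, 1, 2]

323 = 10·31 + 13
31 = 2·13 + 5
13 = 2·5 + 3
5 = 1·3 + 2
3 = 1·2 + 1
2 = 2·1 + 0  (stop)
So 323/31 = [10; 2, 2, 1, 1, 2].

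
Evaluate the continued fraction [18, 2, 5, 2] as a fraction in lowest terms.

Using pₖ = aₖpₖ₋₁ + pₖ₋₂ and qₖ = aₖqₖ₋₁ + qₖ₋₂:
  k=0: a=18, p=18, q=1
  k=1: a=2, p=37, q=2
  k=2: a=5, p=203, q=11
  k=3: a=2, p=443, q=24

443/24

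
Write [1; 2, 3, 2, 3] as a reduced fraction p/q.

Using pₖ = aₖpₖ₋₁ + pₖ₋₂ and qₖ = aₖqₖ₋₁ + qₖ₋₂:
  k=0: a=1, p=1, q=1
  k=1: a=2, p=3, q=2
  k=2: a=3, p=10, q=7
  k=3: a=2, p=23, q=16
  k=4: a=3, p=79, q=55

79/55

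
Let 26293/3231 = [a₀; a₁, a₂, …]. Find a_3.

1

26293 = 8·3231 + 445   →  a_0 = 8
3231 = 7·445 + 116   →  a_1 = 7
445 = 3·116 + 97   →  a_2 = 3
116 = 1·97 + 19   →  a_3 = 1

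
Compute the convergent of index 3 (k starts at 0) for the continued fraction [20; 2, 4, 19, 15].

3537/173

Using pₖ = aₖpₖ₋₁ + pₖ₋₂, qₖ = aₖqₖ₋₁ + qₖ₋₂ (with p₋₁=1, p₋₂=0, q₋₁=0, q₋₂=1):
  k=0: a=20, p=20, q=1
  k=1: a=2, p=41, q=2
  k=2: a=4, p=184, q=9
  k=3: a=19, p=3537, q=173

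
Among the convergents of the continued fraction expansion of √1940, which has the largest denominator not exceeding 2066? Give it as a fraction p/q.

√1940 = [44; 22, 88, …] (period length 2).
Convergents:
  p_0/q_0 = 44/1
  p_1/q_1 = 969/22
  p_2/q_2 = 85316/1937
  p_3/q_3 = 1877921/42636
q_2 = 1937 ≤ 2066 < 42636 = q_3, so the answer is 85316/1937.

85316/1937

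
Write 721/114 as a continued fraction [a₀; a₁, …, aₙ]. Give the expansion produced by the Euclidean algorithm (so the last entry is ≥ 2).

721 = 6×114 + 37
114 = 3×37 + 3
37 = 12×3 + 1
3 = 3×1 + 0  (stop)
So 721/114 = [6; 3, 12, 3].

[6; 3, 12, 3]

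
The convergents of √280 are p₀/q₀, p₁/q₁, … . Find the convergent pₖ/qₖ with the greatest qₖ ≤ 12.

√280 = [16; 1, 2, 1, 2, 1, 32, …] (period length 6).
Convergents:
  p_0/q_0 = 16/1
  p_1/q_1 = 17/1
  p_2/q_2 = 50/3
  p_3/q_3 = 67/4
  p_4/q_4 = 184/11
  p_5/q_5 = 251/15
q_4 = 11 ≤ 12 < 15 = q_5, so the answer is 184/11.

184/11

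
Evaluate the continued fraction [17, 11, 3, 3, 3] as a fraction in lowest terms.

Using pₖ = aₖpₖ₋₁ + pₖ₋₂ and qₖ = aₖqₖ₋₁ + qₖ₋₂:
  k=0: a=17, p=17, q=1
  k=1: a=11, p=188, q=11
  k=2: a=3, p=581, q=34
  k=3: a=3, p=1931, q=113
  k=4: a=3, p=6374, q=373

6374/373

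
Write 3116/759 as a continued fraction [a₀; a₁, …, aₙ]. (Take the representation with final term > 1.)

3116 = 4·759 + 80
759 = 9·80 + 39
80 = 2·39 + 2
39 = 19·2 + 1
2 = 2·1 + 0  (stop)
So 3116/759 = [4; 9, 2, 19, 2].

[4; 9, 2, 19, 2]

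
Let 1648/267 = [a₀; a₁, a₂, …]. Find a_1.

5

1648 = 6·267 + 46   →  a_0 = 6
267 = 5·46 + 37   →  a_1 = 5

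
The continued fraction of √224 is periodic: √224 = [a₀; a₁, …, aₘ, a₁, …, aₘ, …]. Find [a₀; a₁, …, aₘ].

[14; 1, 28]

a₀ = ⌊√224⌋ = 14.
With m₀=0, d₀=1 and mₖ₊₁ = dₖaₖ − mₖ, dₖ₊₁ = (n − mₖ₊₁²)/dₖ, aₖ₊₁ = ⌊(a₀+mₖ₊₁)/dₖ₊₁⌋:
  k=1: m=14, d=28, a=1
  k=2: m=14, d=1, a=28
d=1 and a=2a₀=28 at k=2, so the next step gives (m, d) = (14, 28) again — its k=1 value — and the period has length 2.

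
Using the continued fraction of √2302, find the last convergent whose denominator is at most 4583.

218737/4559

√2302 = [47; 1, 46, 1, 94, …] (period length 4).
Convergents:
  p_0/q_0 = 47/1
  p_1/q_1 = 48/1
  p_2/q_2 = 2255/47
  p_3/q_3 = 2303/48
  p_4/q_4 = 218737/4559
  p_5/q_5 = 221040/4607
q_4 = 4559 ≤ 4583 < 4607 = q_5, so the answer is 218737/4559.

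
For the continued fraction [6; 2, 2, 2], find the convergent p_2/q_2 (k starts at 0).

32/5

Using pₖ = aₖpₖ₋₁ + pₖ₋₂, qₖ = aₖqₖ₋₁ + qₖ₋₂ (with p₋₁=1, p₋₂=0, q₋₁=0, q₋₂=1):
  k=0: a=6, p=6, q=1
  k=1: a=2, p=13, q=2
  k=2: a=2, p=32, q=5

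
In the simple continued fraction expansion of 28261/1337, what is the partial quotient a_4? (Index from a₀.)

3

28261 = 21·1337 + 184   →  a_0 = 21
1337 = 7·184 + 49   →  a_1 = 7
184 = 3·49 + 37   →  a_2 = 3
49 = 1·37 + 12   →  a_3 = 1
37 = 3·12 + 1   →  a_4 = 3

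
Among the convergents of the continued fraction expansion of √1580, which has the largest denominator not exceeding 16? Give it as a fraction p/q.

159/4

√1580 = [39; 1, 2, 1, 78, …] (period length 4).
Convergents:
  p_0/q_0 = 39/1
  p_1/q_1 = 40/1
  p_2/q_2 = 119/3
  p_3/q_3 = 159/4
  p_4/q_4 = 12521/315
q_3 = 4 ≤ 16 < 315 = q_4, so the answer is 159/4.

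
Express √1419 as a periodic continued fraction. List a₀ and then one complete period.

[37; 1, 2, 37, 2, 1, 74]

a₀ = ⌊√1419⌋ = 37.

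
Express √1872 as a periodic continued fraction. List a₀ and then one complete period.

[43; 3, 1, 3, 86]

a₀ = ⌊√1872⌋ = 43.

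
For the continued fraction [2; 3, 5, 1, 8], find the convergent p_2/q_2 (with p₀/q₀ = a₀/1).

Using pₖ = aₖpₖ₋₁ + pₖ₋₂, qₖ = aₖqₖ₋₁ + qₖ₋₂ (with p₋₁=1, p₋₂=0, q₋₁=0, q₋₂=1):
  k=0: a=2, p=2, q=1
  k=1: a=3, p=7, q=3
  k=2: a=5, p=37, q=16

37/16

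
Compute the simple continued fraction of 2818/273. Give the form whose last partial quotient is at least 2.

2818 = 10*273 + 88
273 = 3*88 + 9
88 = 9*9 + 7
9 = 1*7 + 2
7 = 3*2 + 1
2 = 2*1 + 0  (stop)
So 2818/273 = [10; 3, 9, 1, 3, 2].

[10; 3, 9, 1, 3, 2]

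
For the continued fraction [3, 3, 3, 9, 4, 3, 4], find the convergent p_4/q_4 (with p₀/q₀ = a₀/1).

1261/382

Using pₖ = aₖpₖ₋₁ + pₖ₋₂, qₖ = aₖqₖ₋₁ + qₖ₋₂ (with p₋₁=1, p₋₂=0, q₋₁=0, q₋₂=1):
  k=0: a=3, p=3, q=1
  k=1: a=3, p=10, q=3
  k=2: a=3, p=33, q=10
  k=3: a=9, p=307, q=93
  k=4: a=4, p=1261, q=382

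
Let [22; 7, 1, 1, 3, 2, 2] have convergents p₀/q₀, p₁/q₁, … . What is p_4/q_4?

Using pₖ = aₖpₖ₋₁ + pₖ₋₂, qₖ = aₖqₖ₋₁ + qₖ₋₂ (with p₋₁=1, p₋₂=0, q₋₁=0, q₋₂=1):
  k=0: a=22, p=22, q=1
  k=1: a=7, p=155, q=7
  k=2: a=1, p=177, q=8
  k=3: a=1, p=332, q=15
  k=4: a=3, p=1173, q=53

1173/53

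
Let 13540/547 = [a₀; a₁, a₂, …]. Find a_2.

13540 = 24·547 + 412   →  a_0 = 24
547 = 1·412 + 135   →  a_1 = 1
412 = 3·135 + 7   →  a_2 = 3

3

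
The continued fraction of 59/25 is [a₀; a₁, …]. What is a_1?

59 = 2·25 + 9   →  a_0 = 2
25 = 2·9 + 7   →  a_1 = 2

2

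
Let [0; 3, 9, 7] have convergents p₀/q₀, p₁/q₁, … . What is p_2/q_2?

9/28

Using pₖ = aₖpₖ₋₁ + pₖ₋₂, qₖ = aₖqₖ₋₁ + qₖ₋₂ (with p₋₁=1, p₋₂=0, q₋₁=0, q₋₂=1):
  k=0: a=0, p=0, q=1
  k=1: a=3, p=1, q=3
  k=2: a=9, p=9, q=28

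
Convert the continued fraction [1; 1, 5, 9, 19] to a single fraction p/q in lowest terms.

1930/1051

Using pₖ = aₖpₖ₋₁ + pₖ₋₂ and qₖ = aₖqₖ₋₁ + qₖ₋₂:
  k=0: a=1, p=1, q=1
  k=1: a=1, p=2, q=1
  k=2: a=5, p=11, q=6
  k=3: a=9, p=101, q=55
  k=4: a=19, p=1930, q=1051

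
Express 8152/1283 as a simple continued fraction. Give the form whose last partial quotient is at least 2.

8152 = 6·1283 + 454
1283 = 2·454 + 375
454 = 1·375 + 79
375 = 4·79 + 59
79 = 1·59 + 20
59 = 2·20 + 19
20 = 1·19 + 1
19 = 19·1 + 0  (stop)
So 8152/1283 = [6; 2, 1, 4, 1, 2, 1, 19].

[6; 2, 1, 4, 1, 2, 1, 19]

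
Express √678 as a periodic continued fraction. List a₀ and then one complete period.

a₀ = ⌊√678⌋ = 26.
With m₀=0, d₀=1 and mₖ₊₁ = dₖaₖ − mₖ, dₖ₊₁ = (n − mₖ₊₁²)/dₖ, aₖ₊₁ = ⌊(a₀+mₖ₊₁)/dₖ₊₁⌋:
  k=1: m=26, d=2, a=26
  k=2: m=26, d=1, a=52
d=1 and a=2a₀=52 at k=2, so the next step gives (m, d) = (26, 2) again — its k=1 value — and the period has length 2.

[26; 26, 52]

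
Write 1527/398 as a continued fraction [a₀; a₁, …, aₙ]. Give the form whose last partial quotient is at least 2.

1527 = 3×398 + 333
398 = 1×333 + 65
333 = 5×65 + 8
65 = 8×8 + 1
8 = 8×1 + 0  (stop)
So 1527/398 = [3; 1, 5, 8, 8].

[3; 1, 5, 8, 8]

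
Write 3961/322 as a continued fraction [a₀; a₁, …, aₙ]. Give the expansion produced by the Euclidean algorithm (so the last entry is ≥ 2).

3961 = 12·322 + 97
322 = 3·97 + 31
97 = 3·31 + 4
31 = 7·4 + 3
4 = 1·3 + 1
3 = 3·1 + 0  (stop)
So 3961/322 = [12; 3, 3, 7, 1, 3].

[12; 3, 3, 7, 1, 3]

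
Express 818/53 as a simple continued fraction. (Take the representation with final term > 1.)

[15; 2, 3, 3, 2]

818 = 15·53 + 23
53 = 2·23 + 7
23 = 3·7 + 2
7 = 3·2 + 1
2 = 2·1 + 0  (stop)
So 818/53 = [15; 2, 3, 3, 2].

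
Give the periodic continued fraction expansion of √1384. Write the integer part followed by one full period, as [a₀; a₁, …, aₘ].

[37; 4, 1, 17, 1, 4, 74]

a₀ = ⌊√1384⌋ = 37.
With m₀=0, d₀=1 and mₖ₊₁ = dₖaₖ − mₖ, dₖ₊₁ = (n − mₖ₊₁²)/dₖ, aₖ₊₁ = ⌊(a₀+mₖ₊₁)/dₖ₊₁⌋:
  k=1: m=37, d=15, a=4
  k=2: m=23, d=57, a=1
  k=3: m=34, d=4, a=17
  k=4: m=34, d=57, a=1
  k=5: m=23, d=15, a=4
  k=6: m=37, d=1, a=74
d=1 and a=2a₀=74 at k=6, so the next step gives (m, d) = (37, 15) again — its k=1 value — and the period has length 6.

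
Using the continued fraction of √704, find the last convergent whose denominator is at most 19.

398/15

√704 = [26; 1, 1, 7, 13, 7, 1, 1, 52, …] (period length 8).
Convergents:
  p_0/q_0 = 26/1
  p_1/q_1 = 27/1
  p_2/q_2 = 53/2
  p_3/q_3 = 398/15
  p_4/q_4 = 5227/197
q_3 = 15 ≤ 19 < 197 = q_4, so the answer is 398/15.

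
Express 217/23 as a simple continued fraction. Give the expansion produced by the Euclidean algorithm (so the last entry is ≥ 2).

217 = 9·23 + 10
23 = 2·10 + 3
10 = 3·3 + 1
3 = 3·1 + 0  (stop)
So 217/23 = [9; 2, 3, 3].

[9; 2, 3, 3]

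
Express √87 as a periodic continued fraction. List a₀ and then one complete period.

[9; 3, 18]

a₀ = ⌊√87⌋ = 9.
With m₀=0, d₀=1 and mₖ₊₁ = dₖaₖ − mₖ, dₖ₊₁ = (n − mₖ₊₁²)/dₖ, aₖ₊₁ = ⌊(a₀+mₖ₊₁)/dₖ₊₁⌋:
  k=1: m=9, d=6, a=3
  k=2: m=9, d=1, a=18
d=1 and a=2a₀=18 at k=2, so the next step gives (m, d) = (9, 6) again — its k=1 value — and the period has length 2.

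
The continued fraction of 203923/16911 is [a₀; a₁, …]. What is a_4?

15

203923 = 12·16911 + 991   →  a_0 = 12
16911 = 17·991 + 64   →  a_1 = 17
991 = 15·64 + 31   →  a_2 = 15
64 = 2·31 + 2   →  a_3 = 2
31 = 15·2 + 1   →  a_4 = 15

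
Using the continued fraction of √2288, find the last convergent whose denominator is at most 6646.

164737/3444

√2288 = [47; 1, 4, 1, 94, …] (period length 4).
Convergents:
  p_0/q_0 = 47/1
  p_1/q_1 = 48/1
  p_2/q_2 = 239/5
  p_3/q_3 = 287/6
  p_4/q_4 = 27217/569
  p_5/q_5 = 27504/575
  p_6/q_6 = 137233/2869
  p_7/q_7 = 164737/3444
  p_8/q_8 = 15622511/326605
q_7 = 3444 ≤ 6646 < 326605 = q_8, so the answer is 164737/3444.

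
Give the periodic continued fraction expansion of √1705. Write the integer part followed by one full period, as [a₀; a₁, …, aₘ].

a₀ = ⌊√1705⌋ = 41.
With m₀=0, d₀=1 and mₖ₊₁ = dₖaₖ − mₖ, dₖ₊₁ = (n − mₖ₊₁²)/dₖ, aₖ₊₁ = ⌊(a₀+mₖ₊₁)/dₖ₊₁⌋:
  k=1: m=41, d=24, a=3
  k=2: m=31, d=31, a=2
  k=3: m=31, d=24, a=3
  k=4: m=41, d=1, a=82
d=1 and a=2a₀=82 at k=4, so the next step gives (m, d) = (41, 24) again — its k=1 value — and the period has length 4.

[41; 3, 2, 3, 82]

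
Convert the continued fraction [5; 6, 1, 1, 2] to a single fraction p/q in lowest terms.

Fold from the inside: start with 2/1.
  1 + 1/2 = 3/2
  1 + 2/3 = 5/3
  6 + 3/5 = 33/5
  5 + 5/33 = 170/33

170/33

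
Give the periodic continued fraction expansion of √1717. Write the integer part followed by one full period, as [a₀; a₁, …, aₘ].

[41; 2, 3, 2, 4, 2, 3, 2, 82]

a₀ = ⌊√1717⌋ = 41.
With m₀=0, d₀=1 and mₖ₊₁ = dₖaₖ − mₖ, dₖ₊₁ = (n − mₖ₊₁²)/dₖ, aₖ₊₁ = ⌊(a₀+mₖ₊₁)/dₖ₊₁⌋:
  k=1: m=41, d=36, a=2
  k=2: m=31, d=21, a=3
  k=3: m=32, d=33, a=2
  k=4: m=34, d=17, a=4
  k=5: m=34, d=33, a=2
  k=6: m=32, d=21, a=3
  k=7: m=31, d=36, a=2
  k=8: m=41, d=1, a=82
d=1 and a=2a₀=82 at k=8, so the next step gives (m, d) = (41, 36) again — its k=1 value — and the period has length 8.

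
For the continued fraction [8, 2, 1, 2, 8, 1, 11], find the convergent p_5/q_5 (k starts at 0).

Using pₖ = aₖpₖ₋₁ + pₖ₋₂, qₖ = aₖqₖ₋₁ + qₖ₋₂ (with p₋₁=1, p₋₂=0, q₋₁=0, q₋₂=1):
  k=0: a=8, p=8, q=1
  k=1: a=2, p=17, q=2
  k=2: a=1, p=25, q=3
  k=3: a=2, p=67, q=8
  k=4: a=8, p=561, q=67
  k=5: a=1, p=628, q=75

628/75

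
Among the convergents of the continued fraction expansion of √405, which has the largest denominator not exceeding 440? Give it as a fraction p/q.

√405 = [20; 8, 40, …] (period length 2).
Convergents:
  p_0/q_0 = 20/1
  p_1/q_1 = 161/8
  p_2/q_2 = 6460/321
  p_3/q_3 = 51841/2576
q_2 = 321 ≤ 440 < 2576 = q_3, so the answer is 6460/321.

6460/321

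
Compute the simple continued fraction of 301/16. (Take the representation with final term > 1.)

[18; 1, 4, 3]

301 = 18×16 + 13
16 = 1×13 + 3
13 = 4×3 + 1
3 = 3×1 + 0  (stop)
So 301/16 = [18; 1, 4, 3].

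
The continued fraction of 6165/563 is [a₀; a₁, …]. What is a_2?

19

6165 = 10·563 + 535   →  a_0 = 10
563 = 1·535 + 28   →  a_1 = 1
535 = 19·28 + 3   →  a_2 = 19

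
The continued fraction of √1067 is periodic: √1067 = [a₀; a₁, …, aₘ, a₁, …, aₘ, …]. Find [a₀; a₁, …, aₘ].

[32; 1, 1, 1, 64]

a₀ = ⌊√1067⌋ = 32.
With m₀=0, d₀=1 and mₖ₊₁ = dₖaₖ − mₖ, dₖ₊₁ = (n − mₖ₊₁²)/dₖ, aₖ₊₁ = ⌊(a₀+mₖ₊₁)/dₖ₊₁⌋:
  k=1: m=32, d=43, a=1
  k=2: m=11, d=22, a=1
  k=3: m=11, d=43, a=1
  k=4: m=32, d=1, a=64
d=1 and a=2a₀=64 at k=4, so the next step gives (m, d) = (32, 43) again — its k=1 value — and the period has length 4.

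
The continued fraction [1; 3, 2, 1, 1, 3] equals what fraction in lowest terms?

79/61

Fold from the inside: start with 3/1.
  1 + 1/3 = 4/3
  1 + 3/4 = 7/4
  2 + 4/7 = 18/7
  3 + 7/18 = 61/18
  1 + 18/61 = 79/61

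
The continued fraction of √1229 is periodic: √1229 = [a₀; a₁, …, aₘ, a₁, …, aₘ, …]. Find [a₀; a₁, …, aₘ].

a₀ = ⌊√1229⌋ = 35.

[35; 17, 1, 1, 17, 70]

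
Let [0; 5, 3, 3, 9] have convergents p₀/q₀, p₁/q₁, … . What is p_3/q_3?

Using pₖ = aₖpₖ₋₁ + pₖ₋₂, qₖ = aₖqₖ₋₁ + qₖ₋₂ (with p₋₁=1, p₋₂=0, q₋₁=0, q₋₂=1):
  k=0: a=0, p=0, q=1
  k=1: a=5, p=1, q=5
  k=2: a=3, p=3, q=16
  k=3: a=3, p=10, q=53

10/53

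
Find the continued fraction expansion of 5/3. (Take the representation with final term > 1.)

5 = 1·3 + 2
3 = 1·2 + 1
2 = 2·1 + 0  (stop)
So 5/3 = [1; 1, 2].

[1; 1, 2]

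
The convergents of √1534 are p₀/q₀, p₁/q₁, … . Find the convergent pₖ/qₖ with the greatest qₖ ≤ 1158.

18369/469

√1534 = [39; 6, 78, …] (period length 2).
Convergents:
  p_0/q_0 = 39/1
  p_1/q_1 = 235/6
  p_2/q_2 = 18369/469
  p_3/q_3 = 110449/2820
q_2 = 469 ≤ 1158 < 2820 = q_3, so the answer is 18369/469.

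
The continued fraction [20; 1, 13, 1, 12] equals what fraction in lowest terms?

4061/194

Using pₖ = aₖpₖ₋₁ + pₖ₋₂ and qₖ = aₖqₖ₋₁ + qₖ₋₂:
  k=0: a=20, p=20, q=1
  k=1: a=1, p=21, q=1
  k=2: a=13, p=293, q=14
  k=3: a=1, p=314, q=15
  k=4: a=12, p=4061, q=194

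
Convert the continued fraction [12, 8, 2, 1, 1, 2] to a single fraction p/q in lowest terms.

1321/109

Using pₖ = aₖpₖ₋₁ + pₖ₋₂ and qₖ = aₖqₖ₋₁ + qₖ₋₂:
  k=0: a=12, p=12, q=1
  k=1: a=8, p=97, q=8
  k=2: a=2, p=206, q=17
  k=3: a=1, p=303, q=25
  k=4: a=1, p=509, q=42
  k=5: a=2, p=1321, q=109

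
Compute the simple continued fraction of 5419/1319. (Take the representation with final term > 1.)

5419 = 4*1319 + 143
1319 = 9*143 + 32
143 = 4*32 + 15
32 = 2*15 + 2
15 = 7*2 + 1
2 = 2*1 + 0  (stop)
So 5419/1319 = [4; 9, 4, 2, 7, 2].

[4; 9, 4, 2, 7, 2]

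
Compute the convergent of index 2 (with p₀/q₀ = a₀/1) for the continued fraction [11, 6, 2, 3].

145/13

Using pₖ = aₖpₖ₋₁ + pₖ₋₂, qₖ = aₖqₖ₋₁ + qₖ₋₂ (with p₋₁=1, p₋₂=0, q₋₁=0, q₋₂=1):
  k=0: a=11, p=11, q=1
  k=1: a=6, p=67, q=6
  k=2: a=2, p=145, q=13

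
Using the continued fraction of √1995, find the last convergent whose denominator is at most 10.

√1995 = [44; 1, 1, 1, 88, …] (period length 4).
Convergents:
  p_0/q_0 = 44/1
  p_1/q_1 = 45/1
  p_2/q_2 = 89/2
  p_3/q_3 = 134/3
  p_4/q_4 = 11881/266
q_3 = 3 ≤ 10 < 266 = q_4, so the answer is 134/3.

134/3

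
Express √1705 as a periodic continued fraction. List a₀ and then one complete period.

[41; 3, 2, 3, 82]

a₀ = ⌊√1705⌋ = 41.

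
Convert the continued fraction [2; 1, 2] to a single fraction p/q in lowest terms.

8/3

Fold from the inside: start with 2/1.
  1 + 1/2 = 3/2
  2 + 2/3 = 8/3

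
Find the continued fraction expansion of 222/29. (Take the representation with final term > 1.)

[7; 1, 1, 1, 9]

222 = 7*29 + 19
29 = 1*19 + 10
19 = 1*10 + 9
10 = 1*9 + 1
9 = 9*1 + 0  (stop)
So 222/29 = [7; 1, 1, 1, 9].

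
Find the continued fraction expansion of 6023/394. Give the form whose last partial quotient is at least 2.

6023 = 15*394 + 113
394 = 3*113 + 55
113 = 2*55 + 3
55 = 18*3 + 1
3 = 3*1 + 0  (stop)
So 6023/394 = [15; 3, 2, 18, 3].

[15; 3, 2, 18, 3]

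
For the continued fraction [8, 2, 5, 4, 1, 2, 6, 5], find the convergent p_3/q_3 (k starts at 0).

Using pₖ = aₖpₖ₋₁ + pₖ₋₂, qₖ = aₖqₖ₋₁ + qₖ₋₂ (with p₋₁=1, p₋₂=0, q₋₁=0, q₋₂=1):
  k=0: a=8, p=8, q=1
  k=1: a=2, p=17, q=2
  k=2: a=5, p=93, q=11
  k=3: a=4, p=389, q=46

389/46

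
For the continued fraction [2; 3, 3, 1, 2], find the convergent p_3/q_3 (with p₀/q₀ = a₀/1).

30/13

Using pₖ = aₖpₖ₋₁ + pₖ₋₂, qₖ = aₖqₖ₋₁ + qₖ₋₂ (with p₋₁=1, p₋₂=0, q₋₁=0, q₋₂=1):
  k=0: a=2, p=2, q=1
  k=1: a=3, p=7, q=3
  k=2: a=3, p=23, q=10
  k=3: a=1, p=30, q=13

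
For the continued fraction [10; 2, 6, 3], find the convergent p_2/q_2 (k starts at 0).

136/13

Using pₖ = aₖpₖ₋₁ + pₖ₋₂, qₖ = aₖqₖ₋₁ + qₖ₋₂ (with p₋₁=1, p₋₂=0, q₋₁=0, q₋₂=1):
  k=0: a=10, p=10, q=1
  k=1: a=2, p=21, q=2
  k=2: a=6, p=136, q=13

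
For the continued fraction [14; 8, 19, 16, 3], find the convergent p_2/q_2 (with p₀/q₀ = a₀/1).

Using pₖ = aₖpₖ₋₁ + pₖ₋₂, qₖ = aₖqₖ₋₁ + qₖ₋₂ (with p₋₁=1, p₋₂=0, q₋₁=0, q₋₂=1):
  k=0: a=14, p=14, q=1
  k=1: a=8, p=113, q=8
  k=2: a=19, p=2161, q=153

2161/153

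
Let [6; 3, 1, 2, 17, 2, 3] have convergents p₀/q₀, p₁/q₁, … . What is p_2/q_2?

25/4

Using pₖ = aₖpₖ₋₁ + pₖ₋₂, qₖ = aₖqₖ₋₁ + qₖ₋₂ (with p₋₁=1, p₋₂=0, q₋₁=0, q₋₂=1):
  k=0: a=6, p=6, q=1
  k=1: a=3, p=19, q=3
  k=2: a=1, p=25, q=4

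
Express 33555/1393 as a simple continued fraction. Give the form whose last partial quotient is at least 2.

33555 = 24*1393 + 123
1393 = 11*123 + 40
123 = 3*40 + 3
40 = 13*3 + 1
3 = 3*1 + 0  (stop)
So 33555/1393 = [24; 11, 3, 13, 3].

[24; 11, 3, 13, 3]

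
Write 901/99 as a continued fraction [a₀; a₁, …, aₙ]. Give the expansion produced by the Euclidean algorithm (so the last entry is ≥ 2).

[9; 9, 1, 9]

901 = 9*99 + 10
99 = 9*10 + 9
10 = 1*9 + 1
9 = 9*1 + 0  (stop)
So 901/99 = [9; 9, 1, 9].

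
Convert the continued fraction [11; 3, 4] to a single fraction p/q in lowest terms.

Using pₖ = aₖpₖ₋₁ + pₖ₋₂ and qₖ = aₖqₖ₋₁ + qₖ₋₂:
  k=0: a=11, p=11, q=1
  k=1: a=3, p=34, q=3
  k=2: a=4, p=147, q=13

147/13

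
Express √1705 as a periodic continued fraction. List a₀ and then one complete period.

a₀ = ⌊√1705⌋ = 41.
With m₀=0, d₀=1 and mₖ₊₁ = dₖaₖ − mₖ, dₖ₊₁ = (n − mₖ₊₁²)/dₖ, aₖ₊₁ = ⌊(a₀+mₖ₊₁)/dₖ₊₁⌋:
  k=1: m=41, d=24, a=3
  k=2: m=31, d=31, a=2
  k=3: m=31, d=24, a=3
  k=4: m=41, d=1, a=82
d=1 and a=2a₀=82 at k=4, so the next step gives (m, d) = (41, 24) again — its k=1 value — and the period has length 4.

[41; 3, 2, 3, 82]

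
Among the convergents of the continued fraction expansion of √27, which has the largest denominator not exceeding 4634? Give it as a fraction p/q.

13775/2651

√27 = [5; 5, 10, …] (period length 2).
Convergents:
  p_0/q_0 = 5/1
  p_1/q_1 = 26/5
  p_2/q_2 = 265/51
  p_3/q_3 = 1351/260
  p_4/q_4 = 13775/2651
  p_5/q_5 = 70226/13515
q_4 = 2651 ≤ 4634 < 13515 = q_5, so the answer is 13775/2651.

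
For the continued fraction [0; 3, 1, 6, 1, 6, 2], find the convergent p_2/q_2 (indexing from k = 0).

1/4

Using pₖ = aₖpₖ₋₁ + pₖ₋₂, qₖ = aₖqₖ₋₁ + qₖ₋₂ (with p₋₁=1, p₋₂=0, q₋₁=0, q₋₂=1):
  k=0: a=0, p=0, q=1
  k=1: a=3, p=1, q=3
  k=2: a=1, p=1, q=4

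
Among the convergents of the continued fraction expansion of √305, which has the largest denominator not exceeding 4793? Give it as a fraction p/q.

√305 = [17; 2, 6, 2, 34, …] (period length 4).
Convergents:
  p_0/q_0 = 17/1
  p_1/q_1 = 35/2
  p_2/q_2 = 227/13
  p_3/q_3 = 489/28
  p_4/q_4 = 16853/965
  p_5/q_5 = 34195/1958
  p_6/q_6 = 222023/12713
q_5 = 1958 ≤ 4793 < 12713 = q_6, so the answer is 34195/1958.

34195/1958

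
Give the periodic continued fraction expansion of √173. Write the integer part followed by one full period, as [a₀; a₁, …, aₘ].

a₀ = ⌊√173⌋ = 13.
With m₀=0, d₀=1 and mₖ₊₁ = dₖaₖ − mₖ, dₖ₊₁ = (n − mₖ₊₁²)/dₖ, aₖ₊₁ = ⌊(a₀+mₖ₊₁)/dₖ₊₁⌋:
  k=1: m=13, d=4, a=6
  k=2: m=11, d=13, a=1
  k=3: m=2, d=13, a=1
  k=4: m=11, d=4, a=6
  k=5: m=13, d=1, a=26
d=1 and a=2a₀=26 at k=5, so the next step gives (m, d) = (13, 4) again — its k=1 value — and the period has length 5.

[13; 6, 1, 1, 6, 26]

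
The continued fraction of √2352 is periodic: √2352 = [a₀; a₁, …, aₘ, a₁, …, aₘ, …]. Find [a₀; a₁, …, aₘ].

[48; 2, 96]

a₀ = ⌊√2352⌋ = 48.
With m₀=0, d₀=1 and mₖ₊₁ = dₖaₖ − mₖ, dₖ₊₁ = (n − mₖ₊₁²)/dₖ, aₖ₊₁ = ⌊(a₀+mₖ₊₁)/dₖ₊₁⌋:
  k=1: m=48, d=48, a=2
  k=2: m=48, d=1, a=96
d=1 and a=2a₀=96 at k=2, so the next step gives (m, d) = (48, 48) again — its k=1 value — and the period has length 2.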